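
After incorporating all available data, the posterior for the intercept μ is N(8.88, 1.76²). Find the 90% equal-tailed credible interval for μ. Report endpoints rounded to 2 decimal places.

[5.99, 11.77]

The posterior is symmetric, so the 90% equal-tailed interval is μ = 8.88 ± z·1.76 with z = 1.645.
Half-width: 1.645 × 1.76 = 2.89.
8.88 − 2.89 = 5.99; 8.88 + 2.89 = 11.77.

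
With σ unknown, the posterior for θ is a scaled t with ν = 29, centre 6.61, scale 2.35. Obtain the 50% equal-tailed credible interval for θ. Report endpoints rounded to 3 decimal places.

[5.005, 8.215]

The t_29 distribution is symmetric; the 50% interval is 6.61 ± t·2.35 with t_{0.75,29} = 0.683.
Half-width: 0.683 × 2.35 = 1.605.
6.61 − 1.605 = 5.005; 6.61 + 1.605 = 8.215.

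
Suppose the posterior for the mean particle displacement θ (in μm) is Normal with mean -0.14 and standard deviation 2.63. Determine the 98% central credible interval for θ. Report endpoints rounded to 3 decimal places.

[-6.258, 5.978]

The posterior is symmetric, so the 98% equal-tailed interval is θ = -0.14 ± z·2.63 with z = 2.326.
Half-width: 2.326 × 2.63 = 6.118.
-0.14 − 6.118 = -6.258; -0.14 + 6.118 = 5.978.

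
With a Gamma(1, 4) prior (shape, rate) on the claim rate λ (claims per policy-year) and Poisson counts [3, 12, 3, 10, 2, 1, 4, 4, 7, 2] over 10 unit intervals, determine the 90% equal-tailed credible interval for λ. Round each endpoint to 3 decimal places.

[2.720, 4.361]

Posterior: Gamma(1+48, 4+10) = Gamma(49, 14) (shape, rate).
Equal-tailed 90% interval: Gamma(49, 14) quantiles at 0.05 and 0.95.
Posterior mean ≈ 3.500, SD ≈ 0.500; a Normal approximation gives roughly [2.678, 4.322].
Exact: lower = 2.720; upper = 4.361.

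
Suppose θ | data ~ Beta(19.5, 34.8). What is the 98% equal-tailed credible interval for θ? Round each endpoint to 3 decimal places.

Posterior: Beta(19.5, 34.8).
Equal-tailed 98% interval: the 0.01 and 0.99 quantiles of Beta(19.5, 34.8).
Posterior mean ≈ 0.359, SD ≈ 0.065; a Normal approximation gives roughly [0.209, 0.509].
Exact: F⁻¹(0.01) = 0.218; F⁻¹(0.99) = 0.515.

[0.218, 0.515]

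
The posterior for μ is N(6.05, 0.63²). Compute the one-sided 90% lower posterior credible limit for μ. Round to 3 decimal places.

5.243

Need L with P(μ ≥ L) = 0.90: L = 6.05 − z_{0.1}·0.63.
z = 1.282; L = 6.05 − 1.282 × 0.63 = 5.243.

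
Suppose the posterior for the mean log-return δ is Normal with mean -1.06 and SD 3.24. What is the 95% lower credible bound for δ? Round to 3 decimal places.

Need L with P(δ ≥ L) = 0.95: L = -1.06 − z_{0.05}·3.24.
z = 1.645; L = -1.06 − 1.645 × 3.24 = -6.389.

-6.389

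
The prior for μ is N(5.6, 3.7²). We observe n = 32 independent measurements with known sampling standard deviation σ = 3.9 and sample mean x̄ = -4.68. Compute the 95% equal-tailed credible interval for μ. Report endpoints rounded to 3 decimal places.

[-5.663, -3.007]

Posterior precision = 1/3.7² + 32/3.9² = 0.0730 + 2.1039 = 2.1769, so posterior SD = 0.6778.
Posterior mean = (5.6/3.7² + 32·-4.68/3.9²) / 2.1769 = -4.3351.
Interval: -4.3351 ± 1.960 × 0.6778 → [-5.663, -3.007].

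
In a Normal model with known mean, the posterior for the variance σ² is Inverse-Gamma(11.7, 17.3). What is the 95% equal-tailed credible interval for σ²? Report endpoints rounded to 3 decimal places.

[0.897, 2.890]

Inverse-Gamma(11.7, 17.3) quantiles: F⁻¹(0.025) and F⁻¹(0.975).
Equivalently, 1/σ² ~ Gamma(11.7, rate = 17.3); invert its 0.975 and 0.025 quantiles.
Posterior mean ≈ 1.617, SD ≈ 0.519; a Normal approximation gives roughly [0.599, 2.634].
Exact: lower = 0.897; upper = 2.890.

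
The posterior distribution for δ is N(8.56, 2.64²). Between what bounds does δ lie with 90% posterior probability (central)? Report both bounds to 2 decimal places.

The posterior is symmetric, so the 90% equal-tailed interval is δ = 8.56 ± z·2.64 with z = 1.645.
Half-width: 1.645 × 2.64 = 4.34.
8.56 − 4.34 = 4.22; 8.56 + 4.34 = 12.90.

[4.22, 12.90]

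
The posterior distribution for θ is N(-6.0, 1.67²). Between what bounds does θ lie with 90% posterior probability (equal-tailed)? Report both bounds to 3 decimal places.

[-8.747, -3.253]

The posterior is symmetric, so the 90% equal-tailed interval is θ = -6.0 ± z·1.67 with z = 1.645.
Half-width: 1.645 × 1.67 = 2.747.
-6.0 − 2.747 = -8.747; -6.0 + 2.747 = -3.253.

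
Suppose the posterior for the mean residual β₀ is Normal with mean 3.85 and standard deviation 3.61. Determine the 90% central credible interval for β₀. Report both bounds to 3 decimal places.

The posterior is symmetric, so the 90% equal-tailed interval is β₀ = 3.85 ± z·3.61 with z = 1.645.
Half-width: 1.645 × 3.61 = 5.938.
3.85 − 5.938 = -2.088; 3.85 + 5.938 = 9.788.

[-2.088, 9.788]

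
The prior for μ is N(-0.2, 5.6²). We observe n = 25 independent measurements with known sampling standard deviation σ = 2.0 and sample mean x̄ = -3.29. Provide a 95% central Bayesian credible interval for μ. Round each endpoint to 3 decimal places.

Posterior precision = 1/5.6² + 25/2.0² = 0.0319 + 6.2500 = 6.2819, so posterior SD = 0.3990.
Posterior mean = (-0.2/5.6² + 25·-3.29/2.0²) / 6.2819 = -3.2743.
Interval: -3.2743 ± 1.960 × 0.3990 → [-4.056, -2.492].

[-4.056, -2.492]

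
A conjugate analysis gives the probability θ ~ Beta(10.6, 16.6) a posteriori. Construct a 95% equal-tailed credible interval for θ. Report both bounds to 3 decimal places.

Posterior: Beta(10.6, 16.6).
Equal-tailed 95% interval: the 0.025 and 0.975 quantiles of Beta(10.6, 16.6).
Posterior mean ≈ 0.390, SD ≈ 0.092; a Normal approximation gives roughly [0.210, 0.570].
Exact: F⁻¹(0.025) = 0.219; F⁻¹(0.975) = 0.576.

[0.219, 0.576]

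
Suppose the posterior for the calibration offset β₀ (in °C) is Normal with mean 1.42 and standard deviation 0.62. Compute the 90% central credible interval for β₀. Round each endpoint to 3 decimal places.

The posterior is symmetric, so the 90% equal-tailed interval is β₀ = 1.42 ± z·0.62 with z = 1.645.
Half-width: 1.645 × 0.62 = 1.020.
1.42 − 1.020 = 0.400; 1.42 + 1.020 = 2.440.

[0.400, 2.440]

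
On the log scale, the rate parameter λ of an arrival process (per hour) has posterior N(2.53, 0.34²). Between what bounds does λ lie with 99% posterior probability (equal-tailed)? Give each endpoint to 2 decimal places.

On the log scale the 99% interval is 2.53 ± 2.576 × 0.34 = [1.6542, 3.4058].
Exponentiate: [e^1.6542, e^3.4058] = [5.23, 30.14].

[5.23, 30.14]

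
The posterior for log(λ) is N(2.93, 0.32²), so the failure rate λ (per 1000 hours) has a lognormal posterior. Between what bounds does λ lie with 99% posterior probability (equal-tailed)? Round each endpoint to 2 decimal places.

[8.21, 42.70]

On the log scale the 99% interval is 2.93 ± 2.576 × 0.32 = [2.1057, 3.7543].
Exponentiate: [e^2.1057, e^3.7543] = [8.21, 42.70].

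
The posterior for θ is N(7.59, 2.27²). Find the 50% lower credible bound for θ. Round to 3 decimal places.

Need L with P(θ ≥ L) = 0.50: L = 7.59 − z_{0.5}·2.27.
z = 0.000; L = 7.59 − 0.000 × 2.27 = 7.590.

7.590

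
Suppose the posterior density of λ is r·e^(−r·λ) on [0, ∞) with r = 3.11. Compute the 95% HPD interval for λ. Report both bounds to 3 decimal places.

The exponential density is strictly decreasing on [0, ∞), so the HPD interval is anchored at 0: [0, q] with P(λ ≤ q) = 0.95.
q = −ln(1 − 0.95) / 3.11 = 2.9957 / 3.11 = 0.963.

[0.000, 0.963]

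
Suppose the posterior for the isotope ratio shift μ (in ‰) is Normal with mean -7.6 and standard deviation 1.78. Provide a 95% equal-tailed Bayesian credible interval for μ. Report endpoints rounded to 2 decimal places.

The posterior is symmetric, so the 95% equal-tailed interval is μ = -7.6 ± z·1.78 with z = 1.960.
Half-width: 1.960 × 1.78 = 3.49.
-7.6 − 3.49 = -11.09; -7.6 + 3.49 = -4.11.

[-11.09, -4.11]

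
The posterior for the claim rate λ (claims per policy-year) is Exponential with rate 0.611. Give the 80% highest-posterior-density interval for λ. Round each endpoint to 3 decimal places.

The exponential density is strictly decreasing on [0, ∞), so the HPD interval is anchored at 0: [0, q] with P(λ ≤ q) = 0.80.
q = −ln(1 − 0.80) / 0.611 = 1.6094 / 0.611 = 2.634.

[0.000, 2.634]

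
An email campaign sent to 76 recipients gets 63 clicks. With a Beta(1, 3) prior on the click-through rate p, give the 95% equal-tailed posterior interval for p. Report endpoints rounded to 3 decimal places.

[0.706, 0.880]

Posterior: Beta(1+63, 3+13) = Beta(64, 16).
Equal-tailed 95% interval: the 0.025 and 0.975 quantiles of Beta(64, 16).
Posterior mean ≈ 0.800, SD ≈ 0.044; a Normal approximation gives roughly [0.713, 0.887].
Exact: F⁻¹(0.025) = 0.706; F⁻¹(0.975) = 0.880.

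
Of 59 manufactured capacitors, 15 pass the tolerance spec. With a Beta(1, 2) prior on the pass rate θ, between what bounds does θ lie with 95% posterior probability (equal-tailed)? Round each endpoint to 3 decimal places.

Posterior: Beta(1+15, 2+44) = Beta(16, 46).
Equal-tailed 95% interval: the 0.025 and 0.975 quantiles of Beta(16, 46).
Posterior mean ≈ 0.258, SD ≈ 0.055; a Normal approximation gives roughly [0.150, 0.366].
Exact: F⁻¹(0.025) = 0.158; F⁻¹(0.975) = 0.373.

[0.158, 0.373]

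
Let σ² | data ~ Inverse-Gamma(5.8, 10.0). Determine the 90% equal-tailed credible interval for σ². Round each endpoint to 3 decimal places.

[0.976, 4.029]

Inverse-Gamma(5.8, 10.0) quantiles: F⁻¹(0.05) and F⁻¹(0.95).
Equivalently, 1/σ² ~ Gamma(5.8, rate = 10.0); invert its 0.95 and 0.05 quantiles.
Posterior mean ≈ 2.083, SD ≈ 1.069; a Normal approximation gives roughly [0.325, 3.841].
Exact: lower = 0.976; upper = 4.029.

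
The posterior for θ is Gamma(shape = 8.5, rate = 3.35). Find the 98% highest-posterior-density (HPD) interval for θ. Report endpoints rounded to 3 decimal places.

[0.823, 4.747]

The posterior is unimodal and skewed, so the HPD interval has equal density at both endpoints and is the shortest 98% interval.
Solving f(0.823) = f(4.747) with F(4.747) − F(0.823) = 0.98 gives [0.823, 4.747].
For comparison, the equal-tailed interval is [0.956, 4.986]; the HPD is narrower and shifted toward the mode.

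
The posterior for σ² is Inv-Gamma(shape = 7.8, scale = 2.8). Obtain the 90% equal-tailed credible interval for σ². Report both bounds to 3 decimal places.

Inverse-Gamma(7.8, 2.8) quantiles: F⁻¹(0.05) and F⁻¹(0.95).
Equivalently, 1/σ² ~ Gamma(7.8, rate = 2.8); invert its 0.95 and 0.05 quantiles.
Posterior mean ≈ 0.412, SD ≈ 0.171; a Normal approximation gives roughly [0.131, 0.693].
Exact: lower = 0.217; upper = 0.729.

[0.217, 0.729]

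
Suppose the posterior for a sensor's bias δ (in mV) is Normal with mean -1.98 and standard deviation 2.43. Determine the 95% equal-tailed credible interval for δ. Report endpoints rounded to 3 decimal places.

The posterior is symmetric, so the 95% equal-tailed interval is δ = -1.98 ± z·2.43 with z = 1.960.
Half-width: 1.960 × 2.43 = 4.763.
-1.98 − 4.763 = -6.743; -1.98 + 4.763 = 2.783.

[-6.743, 2.783]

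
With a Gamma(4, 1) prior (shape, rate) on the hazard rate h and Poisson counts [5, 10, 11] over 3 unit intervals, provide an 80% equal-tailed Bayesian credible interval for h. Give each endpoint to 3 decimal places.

Posterior: Gamma(4+26, 1+3) = Gamma(30, 4) (shape, rate).
Equal-tailed 80% interval: Gamma(30, 4) quantiles at 0.1 and 0.9.
Posterior mean ≈ 7.500, SD ≈ 1.369; a Normal approximation gives roughly [5.745, 9.255].
Exact: lower = 5.807; upper = 9.300.

[5.807, 9.300]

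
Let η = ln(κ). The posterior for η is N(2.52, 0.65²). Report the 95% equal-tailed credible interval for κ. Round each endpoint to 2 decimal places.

[3.48, 44.43]

On the log scale the 95% interval is 2.52 ± 1.960 × 0.65 = [1.2460, 3.7940].
Exponentiate: [e^1.2460, e^3.7940] = [3.48, 44.43].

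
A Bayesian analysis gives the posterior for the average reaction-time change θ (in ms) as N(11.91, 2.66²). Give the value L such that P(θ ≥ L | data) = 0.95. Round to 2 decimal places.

Need L with P(θ ≥ L) = 0.95: L = 11.91 − z_{0.05}·2.66.
z = 1.645; L = 11.91 − 1.645 × 2.66 = 7.53.

7.53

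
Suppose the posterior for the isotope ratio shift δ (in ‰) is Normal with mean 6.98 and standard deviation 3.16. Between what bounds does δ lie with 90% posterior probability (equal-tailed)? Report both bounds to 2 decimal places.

The posterior is symmetric, so the 90% equal-tailed interval is δ = 6.98 ± z·3.16 with z = 1.645.
Half-width: 1.645 × 3.16 = 5.20.
6.98 − 5.20 = 1.78; 6.98 + 5.20 = 12.18.

[1.78, 12.18]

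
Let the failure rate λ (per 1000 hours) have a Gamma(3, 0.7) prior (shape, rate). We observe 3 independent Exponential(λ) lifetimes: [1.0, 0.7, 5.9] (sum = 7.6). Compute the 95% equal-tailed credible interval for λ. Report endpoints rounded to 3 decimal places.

[0.265, 1.406]

Posterior: Gamma(3+3, 0.7+7.6) = Gamma(6, 8.3) (shape, rate).
Equal-tailed 95% interval: Gamma(6, 8.3) quantiles at 0.025 and 0.975.
Posterior mean ≈ 0.723, SD ≈ 0.295; a Normal approximation gives roughly [0.144, 1.301].
Exact: lower = 0.265; upper = 1.406.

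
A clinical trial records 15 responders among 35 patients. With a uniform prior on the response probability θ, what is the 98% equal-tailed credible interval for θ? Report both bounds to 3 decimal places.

Posterior: Beta(1+15, 1+20) = Beta(16, 21).
Equal-tailed 98% interval: the 0.01 and 0.99 quantiles of Beta(16, 21).
Posterior mean ≈ 0.432, SD ≈ 0.080; a Normal approximation gives roughly [0.245, 0.619].
Exact: F⁻¹(0.01) = 0.254; F⁻¹(0.99) = 0.622.

[0.254, 0.622]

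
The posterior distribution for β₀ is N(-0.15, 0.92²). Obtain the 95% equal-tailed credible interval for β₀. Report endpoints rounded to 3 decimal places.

The posterior is symmetric, so the 95% equal-tailed interval is β₀ = -0.15 ± z·0.92 with z = 1.960.
Half-width: 1.960 × 0.92 = 1.803.
-0.15 − 1.803 = -1.953; -0.15 + 1.803 = 1.653.

[-1.953, 1.653]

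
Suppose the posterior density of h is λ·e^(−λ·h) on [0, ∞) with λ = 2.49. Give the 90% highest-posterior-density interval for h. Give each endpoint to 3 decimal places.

[0.000, 0.925]

The exponential density is strictly decreasing on [0, ∞), so the HPD interval is anchored at 0: [0, q] with P(h ≤ q) = 0.90.
q = −ln(1 − 0.90) / 2.49 = 2.3026 / 2.49 = 0.925.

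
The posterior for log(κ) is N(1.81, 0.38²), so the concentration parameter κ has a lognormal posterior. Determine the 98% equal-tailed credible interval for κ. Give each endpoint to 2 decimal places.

[2.52, 14.79]

On the log scale the 98% interval is 1.81 ± 2.326 × 0.38 = [0.9260, 2.6940].
Exponentiate: [e^0.9260, e^2.6940] = [2.52, 14.79].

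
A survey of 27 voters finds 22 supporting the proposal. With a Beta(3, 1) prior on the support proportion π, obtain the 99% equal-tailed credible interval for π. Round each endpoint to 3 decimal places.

Posterior: Beta(3+22, 1+5) = Beta(25, 6).
Equal-tailed 99% interval: the 0.005 and 0.995 quantiles of Beta(25, 6).
Posterior mean ≈ 0.806, SD ≈ 0.070; a Normal approximation gives roughly [0.627, 0.986].
Exact: F⁻¹(0.005) = 0.596; F⁻¹(0.995) = 0.946.

[0.596, 0.946]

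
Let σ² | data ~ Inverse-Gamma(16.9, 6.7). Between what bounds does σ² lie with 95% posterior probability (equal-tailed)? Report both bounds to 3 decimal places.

[0.259, 0.682]

Inverse-Gamma(16.9, 6.7) quantiles: F⁻¹(0.025) and F⁻¹(0.975).
Equivalently, 1/σ² ~ Gamma(16.9, rate = 6.7); invert its 0.975 and 0.025 quantiles.
Posterior mean ≈ 0.421, SD ≈ 0.109; a Normal approximation gives roughly [0.207, 0.635].
Exact: lower = 0.259; upper = 0.682.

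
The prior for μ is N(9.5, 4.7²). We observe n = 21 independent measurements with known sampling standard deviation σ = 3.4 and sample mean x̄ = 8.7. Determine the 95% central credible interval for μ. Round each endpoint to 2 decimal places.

[7.28, 10.16]

Posterior precision = 1/4.7² + 21/3.4² = 0.0453 + 1.8166 = 1.8619, so posterior SD = 0.7329.
Posterior mean = (9.5/4.7² + 21·8.7/3.4²) / 1.8619 = 8.7195.
Interval: 8.7195 ± 1.960 × 0.7329 → [7.28, 10.16].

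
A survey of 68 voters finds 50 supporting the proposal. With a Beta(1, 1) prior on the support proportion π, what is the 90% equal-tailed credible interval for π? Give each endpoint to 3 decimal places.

[0.638, 0.812]

Posterior: Beta(1+50, 1+18) = Beta(51, 19).
Equal-tailed 90% interval: the 0.05 and 0.95 quantiles of Beta(51, 19).
Posterior mean ≈ 0.729, SD ≈ 0.053; a Normal approximation gives roughly [0.642, 0.815].
Exact: F⁻¹(0.05) = 0.638; F⁻¹(0.95) = 0.812.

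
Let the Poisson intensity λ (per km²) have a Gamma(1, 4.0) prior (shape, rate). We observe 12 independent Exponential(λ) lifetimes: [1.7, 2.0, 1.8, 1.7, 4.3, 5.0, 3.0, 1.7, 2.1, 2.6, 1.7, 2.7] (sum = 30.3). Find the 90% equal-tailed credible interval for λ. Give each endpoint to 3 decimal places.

Posterior: Gamma(1+12, 4.0+30.3) = Gamma(13, 34.3) (shape, rate).
Equal-tailed 90% interval: Gamma(13, 34.3) quantiles at 0.05 and 0.95.
Posterior mean ≈ 0.379, SD ≈ 0.105; a Normal approximation gives roughly [0.206, 0.552].
Exact: lower = 0.224; upper = 0.567.

[0.224, 0.567]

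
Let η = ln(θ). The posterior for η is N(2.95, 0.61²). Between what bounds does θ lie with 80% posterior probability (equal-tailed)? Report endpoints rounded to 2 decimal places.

[8.74, 41.75]

On the log scale the 80% interval is 2.95 ± 1.282 × 0.61 = [2.1683, 3.7317].
Exponentiate: [e^2.1683, e^3.7317] = [8.74, 41.75].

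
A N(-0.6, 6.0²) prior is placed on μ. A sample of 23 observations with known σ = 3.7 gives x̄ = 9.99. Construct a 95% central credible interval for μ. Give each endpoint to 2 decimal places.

Posterior precision = 1/6.0² + 23/3.7² = 0.0278 + 1.6801 = 1.7078, so posterior SD = 0.7652.
Posterior mean = (-0.6/6.0² + 23·9.99/3.7²) / 1.7078 = 9.8178.
Interval: 9.8178 ± 1.960 × 0.7652 → [8.32, 11.32].

[8.32, 11.32]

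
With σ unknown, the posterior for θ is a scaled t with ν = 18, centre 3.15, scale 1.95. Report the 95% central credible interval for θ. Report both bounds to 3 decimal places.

The t_18 distribution is symmetric; the 95% interval is 3.15 ± t·1.95 with t_{0.975,18} = 2.101.
Half-width: 2.101 × 1.95 = 4.097.
3.15 − 4.097 = -0.947; 3.15 + 4.097 = 7.247.

[-0.947, 7.247]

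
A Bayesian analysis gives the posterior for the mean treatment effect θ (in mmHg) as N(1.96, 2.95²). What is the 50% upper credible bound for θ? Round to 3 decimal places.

1.960

Need U with P(θ ≤ U) = 0.50: U = 1.96 + z_{0.5}·2.95.
z = 0.000; U = 1.96 + 0.000 × 2.95 = 1.960.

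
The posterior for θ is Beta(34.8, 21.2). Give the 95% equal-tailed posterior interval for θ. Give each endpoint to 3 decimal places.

[0.492, 0.743]

Posterior: Beta(34.8, 21.2).
Equal-tailed 95% interval: the 0.025 and 0.975 quantiles of Beta(34.8, 21.2).
Posterior mean ≈ 0.621, SD ≈ 0.064; a Normal approximation gives roughly [0.496, 0.747].
Exact: F⁻¹(0.025) = 0.492; F⁻¹(0.975) = 0.743.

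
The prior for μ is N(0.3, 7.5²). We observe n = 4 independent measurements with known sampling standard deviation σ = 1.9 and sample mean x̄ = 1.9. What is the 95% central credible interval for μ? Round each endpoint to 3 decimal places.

Posterior precision = 1/7.5² + 4/1.9² = 0.0178 + 1.1080 = 1.1258, so posterior SD = 0.9425.
Posterior mean = (0.3/7.5² + 4·1.9/1.9²) / 1.1258 = 1.8747.
Interval: 1.8747 ± 1.960 × 0.9425 → [0.028, 3.722].

[0.028, 3.722]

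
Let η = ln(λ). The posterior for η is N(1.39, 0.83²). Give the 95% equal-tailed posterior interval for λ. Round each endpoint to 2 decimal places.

On the log scale the 95% interval is 1.39 ± 1.960 × 0.83 = [-0.2368, 3.0168].
Exponentiate: [e^-0.2368, e^3.0168] = [0.79, 20.43].

[0.79, 20.43]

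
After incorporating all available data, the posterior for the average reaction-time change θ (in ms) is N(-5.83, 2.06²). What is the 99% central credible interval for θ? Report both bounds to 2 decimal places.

[-11.14, -0.52]

The posterior is symmetric, so the 99% equal-tailed interval is θ = -5.83 ± z·2.06 with z = 2.576.
Half-width: 2.576 × 2.06 = 5.31.
-5.83 − 5.31 = -11.14; -5.83 + 5.31 = -0.52.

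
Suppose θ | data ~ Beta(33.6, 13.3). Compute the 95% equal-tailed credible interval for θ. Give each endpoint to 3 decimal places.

[0.581, 0.835]

Posterior: Beta(33.6, 13.3).
Equal-tailed 95% interval: the 0.025 and 0.975 quantiles of Beta(33.6, 13.3).
Posterior mean ≈ 0.716, SD ≈ 0.065; a Normal approximation gives roughly [0.589, 0.844].
Exact: F⁻¹(0.025) = 0.581; F⁻¹(0.975) = 0.835.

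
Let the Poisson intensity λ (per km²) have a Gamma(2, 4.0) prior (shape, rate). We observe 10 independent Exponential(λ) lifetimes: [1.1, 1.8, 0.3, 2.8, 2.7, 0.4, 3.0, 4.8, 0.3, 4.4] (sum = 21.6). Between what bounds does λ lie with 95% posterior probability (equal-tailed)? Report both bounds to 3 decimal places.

[0.242, 0.769]

Posterior: Gamma(2+10, 4.0+21.6) = Gamma(12, 25.6) (shape, rate).
Equal-tailed 95% interval: Gamma(12, 25.6) quantiles at 0.025 and 0.975.
Posterior mean ≈ 0.469, SD ≈ 0.135; a Normal approximation gives roughly [0.204, 0.734].
Exact: lower = 0.242; upper = 0.769.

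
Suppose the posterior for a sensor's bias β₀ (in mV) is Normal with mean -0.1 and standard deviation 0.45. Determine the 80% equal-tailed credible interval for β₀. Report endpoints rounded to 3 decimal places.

The posterior is symmetric, so the 80% equal-tailed interval is β₀ = -0.1 ± z·0.45 with z = 1.282.
Half-width: 1.282 × 0.45 = 0.577.
-0.1 − 0.577 = -0.677; -0.1 + 0.577 = 0.477.

[-0.677, 0.477]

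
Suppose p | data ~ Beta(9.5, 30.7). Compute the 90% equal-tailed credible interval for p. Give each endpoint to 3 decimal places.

Posterior: Beta(9.5, 30.7).
Equal-tailed 90% interval: the 0.05 and 0.95 quantiles of Beta(9.5, 30.7).
Posterior mean ≈ 0.236, SD ≈ 0.066; a Normal approximation gives roughly [0.127, 0.345].
Exact: F⁻¹(0.05) = 0.135; F⁻¹(0.95) = 0.352.

[0.135, 0.352]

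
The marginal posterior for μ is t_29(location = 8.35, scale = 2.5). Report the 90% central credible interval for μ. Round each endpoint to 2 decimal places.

[4.10, 12.60]

The t_29 distribution is symmetric; the 90% interval is 8.35 ± t·2.5 with t_{0.95,29} = 1.699.
Half-width: 1.699 × 2.5 = 4.25.
8.35 − 4.25 = 4.10; 8.35 + 4.25 = 12.60.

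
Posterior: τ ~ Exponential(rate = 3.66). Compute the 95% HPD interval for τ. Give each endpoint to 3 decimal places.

The exponential density is strictly decreasing on [0, ∞), so the HPD interval is anchored at 0: [0, q] with P(τ ≤ q) = 0.95.
q = −ln(1 − 0.95) / 3.66 = 2.9957 / 3.66 = 0.819.

[0.000, 0.819]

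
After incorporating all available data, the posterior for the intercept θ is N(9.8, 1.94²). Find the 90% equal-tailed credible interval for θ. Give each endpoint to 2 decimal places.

The posterior is symmetric, so the 90% equal-tailed interval is θ = 9.8 ± z·1.94 with z = 1.645.
Half-width: 1.645 × 1.94 = 3.19.
9.8 − 3.19 = 6.61; 9.8 + 3.19 = 12.99.

[6.61, 12.99]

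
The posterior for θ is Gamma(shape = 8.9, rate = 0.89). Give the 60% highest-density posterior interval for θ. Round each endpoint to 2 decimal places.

[6.45, 11.84]

The posterior is unimodal and skewed, so the HPD interval has equal density at both endpoints and is the shortest 60% interval.
Solving f(6.45) = f(11.84) with F(11.84) − F(6.45) = 0.60 gives [6.45, 11.84].
For comparison, the equal-tailed interval is [7.13, 12.66]; the HPD is narrower and shifted toward the mode.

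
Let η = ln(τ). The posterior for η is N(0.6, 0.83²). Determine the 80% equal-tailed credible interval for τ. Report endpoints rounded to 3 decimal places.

On the log scale the 80% interval is 0.6 ± 1.282 × 0.83 = [-0.4637, 1.6637].
Exponentiate: [e^-0.4637, e^1.6637] = [0.629, 5.279].

[0.629, 5.279]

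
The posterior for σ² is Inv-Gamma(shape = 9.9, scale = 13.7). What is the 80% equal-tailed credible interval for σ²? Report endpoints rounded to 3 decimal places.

Inverse-Gamma(9.9, 13.7) quantiles: F⁻¹(0.1) and F⁻¹(0.9).
Equivalently, 1/σ² ~ Gamma(9.9, rate = 13.7); invert its 0.9 and 0.1 quantiles.
Posterior mean ≈ 1.539, SD ≈ 0.548; a Normal approximation gives roughly [0.837, 2.241].
Exact: lower = 0.973; upper = 2.231.

[0.973, 2.231]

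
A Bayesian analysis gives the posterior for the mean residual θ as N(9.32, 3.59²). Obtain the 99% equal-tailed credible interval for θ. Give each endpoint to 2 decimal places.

The posterior is symmetric, so the 99% equal-tailed interval is θ = 9.32 ± z·3.59 with z = 2.576.
Half-width: 2.576 × 3.59 = 9.25.
9.32 − 9.25 = 0.07; 9.32 + 9.25 = 18.57.

[0.07, 18.57]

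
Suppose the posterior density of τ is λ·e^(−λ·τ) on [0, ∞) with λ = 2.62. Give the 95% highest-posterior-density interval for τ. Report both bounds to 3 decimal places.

The exponential density is strictly decreasing on [0, ∞), so the HPD interval is anchored at 0: [0, q] with P(τ ≤ q) = 0.95.
q = −ln(1 − 0.95) / 2.62 = 2.9957 / 2.62 = 1.143.

[0.000, 1.143]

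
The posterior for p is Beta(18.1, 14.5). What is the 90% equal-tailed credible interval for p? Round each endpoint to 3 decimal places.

Posterior: Beta(18.1, 14.5).
Equal-tailed 90% interval: the 0.05 and 0.95 quantiles of Beta(18.1, 14.5).
Posterior mean ≈ 0.555, SD ≈ 0.086; a Normal approximation gives roughly [0.414, 0.696].
Exact: F⁻¹(0.05) = 0.412; F⁻¹(0.95) = 0.695.

[0.412, 0.695]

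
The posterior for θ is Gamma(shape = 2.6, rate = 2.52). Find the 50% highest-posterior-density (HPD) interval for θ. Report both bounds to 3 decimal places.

The posterior is unimodal and skewed, so the HPD interval has equal density at both endpoints and is the shortest 50% interval.
Solving f(0.342) = f(1.061) with F(1.061) − F(0.342) = 0.50 gives [0.342, 1.061].
For comparison, the equal-tailed interval is [0.561, 1.363]; the HPD is narrower and shifted toward the mode.

[0.342, 1.061]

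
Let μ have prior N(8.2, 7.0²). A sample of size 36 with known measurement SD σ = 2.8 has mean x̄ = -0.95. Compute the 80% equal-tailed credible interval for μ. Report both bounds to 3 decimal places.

[-1.506, -0.313]

Posterior precision = 1/7.0² + 36/2.8² = 0.0204 + 4.5918 = 4.6122, so posterior SD = 0.4656.
Posterior mean = (8.2/7.0² + 36·-0.95/2.8²) / 4.6122 = -0.9095.
Interval: -0.9095 ± 1.282 × 0.4656 → [-1.506, -0.313].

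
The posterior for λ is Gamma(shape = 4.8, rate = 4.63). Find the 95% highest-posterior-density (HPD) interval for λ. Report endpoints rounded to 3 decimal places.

[0.238, 1.974]

The posterior is unimodal and skewed, so the HPD interval has equal density at both endpoints and is the shortest 95% interval.
Solving f(0.238) = f(1.974) with F(1.974) − F(0.238) = 0.95 gives [0.238, 1.974].
For comparison, the equal-tailed interval is [0.327, 2.149]; the HPD is narrower and shifted toward the mode.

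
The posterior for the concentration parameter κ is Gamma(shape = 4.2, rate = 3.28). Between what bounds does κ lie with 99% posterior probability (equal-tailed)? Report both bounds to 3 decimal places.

[0.228, 3.447]

Posterior: Gamma(shape 4.2, rate 3.28).
Equal-tailed 99% interval: Gamma(4.2, 3.28) quantiles at 0.005 and 0.995.
Posterior mean ≈ 1.280, SD ≈ 0.625; a Normal approximation gives roughly [-0.329, 2.890].
Exact: lower = 0.228; upper = 3.447.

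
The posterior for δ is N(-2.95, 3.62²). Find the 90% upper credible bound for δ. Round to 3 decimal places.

1.689

Need U with P(δ ≤ U) = 0.90: U = -2.95 + z_{0.1}·3.62.
z = 1.282; U = -2.95 + 1.282 × 3.62 = 1.689.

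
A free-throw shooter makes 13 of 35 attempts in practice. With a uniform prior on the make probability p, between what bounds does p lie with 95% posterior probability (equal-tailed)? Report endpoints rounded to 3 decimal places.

Posterior: Beta(1+13, 1+22) = Beta(14, 23).
Equal-tailed 95% interval: the 0.025 and 0.975 quantiles of Beta(14, 23).
Posterior mean ≈ 0.378, SD ≈ 0.079; a Normal approximation gives roughly [0.224, 0.533].
Exact: F⁻¹(0.025) = 0.231; F⁻¹(0.975) = 0.538.

[0.231, 0.538]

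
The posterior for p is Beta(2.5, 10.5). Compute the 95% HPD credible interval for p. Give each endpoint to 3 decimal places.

[0.018, 0.397]

The posterior is unimodal and skewed, so the HPD interval has equal density at both endpoints and is the shortest 95% interval.
Solving f(0.018) = f(0.397) with F(0.397) − F(0.018) = 0.95 gives [0.018, 0.397].
For comparison, the equal-tailed interval is [0.036, 0.436]; the HPD is narrower and shifted toward the mode.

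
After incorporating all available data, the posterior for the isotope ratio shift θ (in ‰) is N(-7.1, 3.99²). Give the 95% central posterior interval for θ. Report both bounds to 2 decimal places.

[-14.92, 0.72]

The posterior is symmetric, so the 95% equal-tailed interval is θ = -7.1 ± z·3.99 with z = 1.960.
Half-width: 1.960 × 3.99 = 7.82.
-7.1 − 7.82 = -14.92; -7.1 + 7.82 = 0.72.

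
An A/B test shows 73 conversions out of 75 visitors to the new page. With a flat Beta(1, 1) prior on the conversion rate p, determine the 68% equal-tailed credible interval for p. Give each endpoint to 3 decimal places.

Posterior: Beta(1+73, 1+2) = Beta(74, 3).
Equal-tailed 68% interval: the 0.16 and 0.84 quantiles of Beta(74, 3).
Posterior mean ≈ 0.961, SD ≈ 0.022; a Normal approximation gives roughly [0.939, 0.983].
Exact: F⁻¹(0.16) = 0.940; F⁻¹(0.84) = 0.982.

[0.940, 0.982]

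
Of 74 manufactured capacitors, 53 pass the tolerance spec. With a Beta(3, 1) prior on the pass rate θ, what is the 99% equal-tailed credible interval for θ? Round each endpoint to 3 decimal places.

[0.579, 0.836]

Posterior: Beta(3+53, 1+21) = Beta(56, 22).
Equal-tailed 99% interval: the 0.005 and 0.995 quantiles of Beta(56, 22).
Posterior mean ≈ 0.718, SD ≈ 0.051; a Normal approximation gives roughly [0.588, 0.848].
Exact: F⁻¹(0.005) = 0.579; F⁻¹(0.995) = 0.836.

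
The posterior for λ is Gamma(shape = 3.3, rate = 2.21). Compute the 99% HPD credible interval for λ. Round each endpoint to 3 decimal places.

[0.090, 4.059]

The posterior is unimodal and skewed, so the HPD interval has equal density at both endpoints and is the shortest 99% interval.
Solving f(0.090) = f(4.059) with F(4.059) − F(0.090) = 0.99 gives [0.090, 4.059].
For comparison, the equal-tailed interval is [0.194, 4.433]; the HPD is narrower and shifted toward the mode.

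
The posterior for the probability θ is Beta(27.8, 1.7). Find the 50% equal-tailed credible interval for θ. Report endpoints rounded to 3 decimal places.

Posterior: Beta(27.8, 1.7).
Equal-tailed 50% interval: the 0.25 and 0.75 quantiles of Beta(27.8, 1.7).
Posterior mean ≈ 0.942, SD ≈ 0.042; a Normal approximation gives roughly [0.914, 0.971].
Exact: F⁻¹(0.25) = 0.921; F⁻¹(0.75) = 0.974.

[0.921, 0.974]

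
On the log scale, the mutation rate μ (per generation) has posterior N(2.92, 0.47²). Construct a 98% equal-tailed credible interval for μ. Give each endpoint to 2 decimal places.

On the log scale the 98% interval is 2.92 ± 2.326 × 0.47 = [1.8266, 4.0134].
Exponentiate: [e^1.8266, e^4.0134] = [6.21, 55.33].

[6.21, 55.33]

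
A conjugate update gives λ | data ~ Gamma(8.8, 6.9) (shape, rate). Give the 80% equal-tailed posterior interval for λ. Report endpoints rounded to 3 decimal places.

Posterior: Gamma(shape 8.8, rate 6.9).
Equal-tailed 80% interval: Gamma(8.8, 6.9) quantiles at 0.1 and 0.9.
Posterior mean ≈ 1.275, SD ≈ 0.430; a Normal approximation gives roughly [0.724, 1.826].
Exact: lower = 0.765; upper = 1.848.

[0.765, 1.848]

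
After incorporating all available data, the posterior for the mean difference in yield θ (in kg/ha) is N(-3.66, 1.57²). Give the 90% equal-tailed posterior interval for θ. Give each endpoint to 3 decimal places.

[-6.242, -1.078]

The posterior is symmetric, so the 90% equal-tailed interval is θ = -3.66 ± z·1.57 with z = 1.645.
Half-width: 1.645 × 1.57 = 2.582.
-3.66 − 2.582 = -6.242; -3.66 + 2.582 = -1.078.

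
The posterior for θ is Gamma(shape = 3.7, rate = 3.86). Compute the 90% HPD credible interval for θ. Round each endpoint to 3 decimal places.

The posterior is unimodal and skewed, so the HPD interval has equal density at both endpoints and is the shortest 90% interval.
Solving f(0.202) = f(1.687) with F(1.687) − F(0.202) = 0.90 gives [0.202, 1.687].
For comparison, the equal-tailed interval is [0.310, 1.897]; the HPD is narrower and shifted toward the mode.

[0.202, 1.687]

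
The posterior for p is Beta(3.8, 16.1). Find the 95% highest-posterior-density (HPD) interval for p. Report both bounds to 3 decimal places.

The posterior is unimodal and skewed, so the HPD interval has equal density at both endpoints and is the shortest 95% interval.
Solving f(0.041) = f(0.360) with F(0.360) − F(0.041) = 0.95 gives [0.041, 0.360].
For comparison, the equal-tailed interval is [0.055, 0.385]; the HPD is narrower and shifted toward the mode.

[0.041, 0.360]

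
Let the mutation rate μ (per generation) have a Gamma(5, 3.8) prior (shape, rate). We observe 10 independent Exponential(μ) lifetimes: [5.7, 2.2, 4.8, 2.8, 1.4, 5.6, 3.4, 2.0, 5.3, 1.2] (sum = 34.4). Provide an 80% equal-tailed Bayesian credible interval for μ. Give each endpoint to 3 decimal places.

Posterior: Gamma(5+10, 3.8+34.4) = Gamma(15, 38.2) (shape, rate).
Equal-tailed 80% interval: Gamma(15, 38.2) quantiles at 0.1 and 0.9.
Posterior mean ≈ 0.393, SD ≈ 0.101; a Normal approximation gives roughly [0.263, 0.523].
Exact: lower = 0.270; upper = 0.527.

[0.270, 0.527]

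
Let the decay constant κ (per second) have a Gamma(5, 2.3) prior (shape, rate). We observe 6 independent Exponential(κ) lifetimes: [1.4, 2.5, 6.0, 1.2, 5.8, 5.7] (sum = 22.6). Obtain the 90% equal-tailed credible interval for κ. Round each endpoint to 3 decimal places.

[0.248, 0.681]

Posterior: Gamma(5+6, 2.3+22.6) = Gamma(11, 24.9) (shape, rate).
Equal-tailed 90% interval: Gamma(11, 24.9) quantiles at 0.05 and 0.95.
Posterior mean ≈ 0.442, SD ≈ 0.133; a Normal approximation gives roughly [0.223, 0.661].
Exact: lower = 0.248; upper = 0.681.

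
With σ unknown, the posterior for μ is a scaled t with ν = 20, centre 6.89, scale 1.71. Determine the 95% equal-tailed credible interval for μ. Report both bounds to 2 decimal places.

The t_20 distribution is symmetric; the 95% interval is 6.89 ± t·1.71 with t_{0.975,20} = 2.086.
Half-width: 2.086 × 1.71 = 3.57.
6.89 − 3.57 = 3.32; 6.89 + 3.57 = 10.46.

[3.32, 10.46]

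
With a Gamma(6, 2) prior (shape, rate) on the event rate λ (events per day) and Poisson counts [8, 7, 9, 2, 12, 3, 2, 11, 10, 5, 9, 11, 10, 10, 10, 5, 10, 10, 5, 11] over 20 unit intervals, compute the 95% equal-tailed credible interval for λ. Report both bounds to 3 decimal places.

Posterior: Gamma(6+160, 2+20) = Gamma(166, 22) (shape, rate).
Equal-tailed 95% interval: Gamma(166, 22) quantiles at 0.025 and 0.975.
Posterior mean ≈ 7.545, SD ≈ 0.586; a Normal approximation gives roughly [6.398, 8.693].
Exact: lower = 6.441; upper = 8.736.

[6.441, 8.736]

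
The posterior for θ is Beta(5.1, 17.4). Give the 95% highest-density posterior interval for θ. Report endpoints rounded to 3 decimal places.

[0.070, 0.397]

The posterior is unimodal and skewed, so the HPD interval has equal density at both endpoints and is the shortest 95% interval.
Solving f(0.070) = f(0.397) with F(0.397) − F(0.070) = 0.95 gives [0.070, 0.397].
For comparison, the equal-tailed interval is [0.083, 0.416]; the HPD is narrower and shifted toward the mode.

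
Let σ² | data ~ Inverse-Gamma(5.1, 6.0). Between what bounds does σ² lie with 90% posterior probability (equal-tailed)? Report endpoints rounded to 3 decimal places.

[0.646, 2.951]

Inverse-Gamma(5.1, 6.0) quantiles: F⁻¹(0.05) and F⁻¹(0.95).
Equivalently, 1/σ² ~ Gamma(5.1, rate = 6.0); invert its 0.95 and 0.05 quantiles.
Posterior mean ≈ 1.463, SD ≈ 0.831; a Normal approximation gives roughly [0.096, 2.831].
Exact: lower = 0.646; upper = 2.951.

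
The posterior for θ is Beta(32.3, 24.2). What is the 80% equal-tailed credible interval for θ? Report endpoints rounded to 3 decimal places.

Posterior: Beta(32.3, 24.2).
Equal-tailed 80% interval: the 0.1 and 0.9 quantiles of Beta(32.3, 24.2).
Posterior mean ≈ 0.572, SD ≈ 0.065; a Normal approximation gives roughly [0.488, 0.655].
Exact: F⁻¹(0.1) = 0.487; F⁻¹(0.9) = 0.655.

[0.487, 0.655]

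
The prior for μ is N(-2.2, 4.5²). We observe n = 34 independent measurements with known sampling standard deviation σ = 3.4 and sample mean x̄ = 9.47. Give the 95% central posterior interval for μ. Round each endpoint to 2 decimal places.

Posterior precision = 1/4.5² + 34/3.4² = 0.0494 + 2.9412 = 2.9906, so posterior SD = 0.5783.
Posterior mean = (-2.2/4.5² + 34·9.47/3.4²) / 2.9906 = 9.2773.
Interval: 9.2773 ± 1.960 × 0.5783 → [8.14, 10.41].

[8.14, 10.41]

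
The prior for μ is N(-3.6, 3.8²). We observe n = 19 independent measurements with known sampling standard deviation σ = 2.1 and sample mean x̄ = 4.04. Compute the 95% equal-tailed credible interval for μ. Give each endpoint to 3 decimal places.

Posterior precision = 1/3.8² + 19/2.1² = 0.0693 + 4.3084 = 4.3776, so posterior SD = 0.4779.
Posterior mean = (-3.6/3.8² + 19·4.04/2.1²) / 4.3776 = 3.9191.
Interval: 3.9191 ± 1.960 × 0.4779 → [2.982, 4.856].

[2.982, 4.856]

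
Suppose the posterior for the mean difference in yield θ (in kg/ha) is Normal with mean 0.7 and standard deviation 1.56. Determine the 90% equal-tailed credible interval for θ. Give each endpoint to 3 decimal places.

[-1.866, 3.266]

The posterior is symmetric, so the 90% equal-tailed interval is θ = 0.7 ± z·1.56 with z = 1.645.
Half-width: 1.645 × 1.56 = 2.566.
0.7 − 2.566 = -1.866; 0.7 + 2.566 = 3.266.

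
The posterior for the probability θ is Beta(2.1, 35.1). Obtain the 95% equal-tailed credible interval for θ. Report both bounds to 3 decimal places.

[0.008, 0.149]

Posterior: Beta(2.1, 35.1).
Equal-tailed 95% interval: the 0.025 and 0.975 quantiles of Beta(2.1, 35.1).
Posterior mean ≈ 0.056, SD ≈ 0.037; a Normal approximation gives roughly [-0.017, 0.130].
Exact: F⁻¹(0.025) = 0.008; F⁻¹(0.975) = 0.149.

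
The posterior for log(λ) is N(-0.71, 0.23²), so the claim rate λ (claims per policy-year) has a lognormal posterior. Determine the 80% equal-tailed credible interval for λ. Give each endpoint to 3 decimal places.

On the log scale the 80% interval is -0.71 ± 1.282 × 0.23 = [-1.0048, -0.4152].
Exponentiate: [e^-1.0048, e^-0.4152] = [0.366, 0.660].

[0.366, 0.660]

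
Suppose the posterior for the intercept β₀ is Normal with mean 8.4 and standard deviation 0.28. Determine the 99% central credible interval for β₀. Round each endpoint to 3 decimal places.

The posterior is symmetric, so the 99% equal-tailed interval is β₀ = 8.4 ± z·0.28 with z = 2.576.
Half-width: 2.576 × 0.28 = 0.721.
8.4 − 0.721 = 7.679; 8.4 + 0.721 = 9.121.

[7.679, 9.121]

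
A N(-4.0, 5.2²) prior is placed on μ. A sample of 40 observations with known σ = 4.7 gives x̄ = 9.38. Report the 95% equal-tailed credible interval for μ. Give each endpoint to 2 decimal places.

[7.67, 10.55]

Posterior precision = 1/5.2² + 40/4.7² = 0.0370 + 1.8108 = 1.8478, so posterior SD = 0.7357.
Posterior mean = (-4.0/5.2² + 40·9.38/4.7²) / 1.8478 = 9.1122.
Interval: 9.1122 ± 1.960 × 0.7357 → [7.67, 10.55].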